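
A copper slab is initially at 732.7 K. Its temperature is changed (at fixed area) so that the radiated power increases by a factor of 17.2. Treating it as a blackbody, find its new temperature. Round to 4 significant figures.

T₂ ≈ 1492 K

P ∝ T⁴, so T₂/T₁ = (P₂/P₁)^(1/4) = (17.2)^(1/4) = 2.03649.
T₂ = 732.7 × 2.03649 = 1492 K.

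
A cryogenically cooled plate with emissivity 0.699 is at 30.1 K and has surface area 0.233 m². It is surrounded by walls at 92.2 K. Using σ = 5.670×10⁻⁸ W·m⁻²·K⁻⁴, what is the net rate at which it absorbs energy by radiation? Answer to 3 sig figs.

Net gain ≈ 0.660 W

Area A = 0.233 m².
Net radiated power P_net = εσA(T⁴ − T₀⁴) = 0.699×5.670×10⁻⁸×0.233×(30.1⁴ − 92.2⁴).
T⁴ − T₀⁴ = 8.20854×10⁵ − 7.22643×10⁷ = -7.14434×10⁷ K⁴, so P_net = -0.660 W — negative, meaning a net gain of 0.660 W.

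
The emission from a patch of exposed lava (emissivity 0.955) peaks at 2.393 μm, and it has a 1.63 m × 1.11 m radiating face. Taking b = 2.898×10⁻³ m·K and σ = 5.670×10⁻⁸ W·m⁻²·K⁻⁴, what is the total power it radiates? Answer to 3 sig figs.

P ≈ 2.11×10⁵ W

Wien's law: T = b/λ_max = 2.898×10⁻³/2.393×10⁻⁶ = 1211.03 K.
Area A = 1.63 × 1.11 = 1.8093 m².
Then P = εσAT⁴ = 0.955×5.670×10⁻⁸×1.8093×(1211.03)⁴ = 2.11×10⁵ W.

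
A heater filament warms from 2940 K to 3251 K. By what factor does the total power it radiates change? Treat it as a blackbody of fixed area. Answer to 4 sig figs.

P₂/P₁ ≈ 1.495

P ∝ T⁴, so P₂/P₁ = (T₂/T₁)⁴ = (3251/2940)⁴ = (1.10578)⁴ = 1.495.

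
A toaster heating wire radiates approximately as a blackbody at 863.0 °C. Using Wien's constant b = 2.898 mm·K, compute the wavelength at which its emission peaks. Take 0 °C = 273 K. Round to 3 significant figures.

λ_max ≈ 2.55 μm

T = 863.0 °C + 273 = 1136.0 K.
Wien's displacement law: λ_max = b/T = (2.898×10⁻³ m·K)/(1136.0 K) = 2.551×10⁻⁶ m.
That is 2.55 μm, in the infrared range.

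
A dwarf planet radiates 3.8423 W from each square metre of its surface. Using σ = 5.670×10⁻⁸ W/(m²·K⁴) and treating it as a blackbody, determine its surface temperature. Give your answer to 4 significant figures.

I = σT⁴, so T = (I/σ)^(1/4) = (3.8423/(5.670×10⁻⁸))^(1/4) = 90.73 K.

T ≈ 90.73 K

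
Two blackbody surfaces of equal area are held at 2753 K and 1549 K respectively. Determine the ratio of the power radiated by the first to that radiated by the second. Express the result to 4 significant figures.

P₁/P₂ ≈ 9.977

With equal areas, P₁/P₂ = (T₁/T₂)⁴ = (2753/1549)⁴ = 9.977.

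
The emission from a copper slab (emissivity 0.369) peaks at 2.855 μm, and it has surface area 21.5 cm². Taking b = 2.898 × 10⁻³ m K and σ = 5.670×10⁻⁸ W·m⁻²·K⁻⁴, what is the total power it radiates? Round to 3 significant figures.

Wien's law: T = b/λ_max = 2.898×10⁻³/2.855×10⁻⁶ = 1015.06 K.
Area A = 21.5 cm² = 2.15×10⁻³ m².
Then P = εσAT⁴ = 0.369×5.670×10⁻⁸×2.15×10⁻³×(1015.06)⁴ = 47.8 W.

P ≈ 47.8 W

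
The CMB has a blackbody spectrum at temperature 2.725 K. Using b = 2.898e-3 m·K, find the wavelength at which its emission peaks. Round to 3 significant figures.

Wien's displacement law: λ_max = b/T = (2.898×10⁻³ m·K)/(2.725 K) = 1.063×10⁻³ m.
That is 1.06 mm, in the microwave range.

λ_max ≈ 1.06 mm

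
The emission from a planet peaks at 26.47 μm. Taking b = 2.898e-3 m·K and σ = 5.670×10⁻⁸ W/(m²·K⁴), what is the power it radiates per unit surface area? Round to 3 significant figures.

Wien's law: T = b/λ_max = 2.898×10⁻³/2.647×10⁻⁵ = 109.482 K.
Then I = σT⁴ = 5.670×10⁻⁸×(109.482)⁴ = 8.15 W/m².

I ≈ 8.15 W/m²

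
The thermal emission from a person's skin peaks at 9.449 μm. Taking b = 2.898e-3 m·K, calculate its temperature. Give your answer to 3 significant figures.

Wien's law gives T = b/λ_max = (2.898×10⁻³ m·K)/(9.449×10⁻⁶ m) = 307 K.

T ≈ 307 K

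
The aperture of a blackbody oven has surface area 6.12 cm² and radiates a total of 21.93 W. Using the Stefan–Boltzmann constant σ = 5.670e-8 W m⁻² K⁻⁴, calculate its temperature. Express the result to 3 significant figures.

T ≈ 892 K

Area A = 6.12 cm² = 6.12×10⁻⁴ m².
P = σAT⁴ ⇒ T = (P/(σA))^(1/4) = (21.93/(5.670×10⁻⁸×6.12×10⁻⁴))^(1/4) = 892 K.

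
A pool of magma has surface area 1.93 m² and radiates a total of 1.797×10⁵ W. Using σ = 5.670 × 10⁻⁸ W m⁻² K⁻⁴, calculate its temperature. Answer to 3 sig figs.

T ≈ 1.13×10³ K

Area A = 1.93 m².
P = σAT⁴ ⇒ T = (P/(σA))^(1/4) = (1.797×10⁵/(5.670×10⁻⁸×1.93))^(1/4) = 1.13×10³ K.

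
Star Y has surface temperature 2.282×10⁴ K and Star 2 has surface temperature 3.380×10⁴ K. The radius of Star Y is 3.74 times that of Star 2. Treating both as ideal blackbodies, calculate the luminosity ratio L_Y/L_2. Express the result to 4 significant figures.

L_Y/L_2 ≈ 2.906

L ∝ R²T⁴, so L_Y/L_2 = (R_Y/R_2)²(T_Y/T_2)⁴ = (3.74)² × (2.282×10⁴/3.380×10⁴)⁴ = 13.9876 × 0.207776 = 2.906.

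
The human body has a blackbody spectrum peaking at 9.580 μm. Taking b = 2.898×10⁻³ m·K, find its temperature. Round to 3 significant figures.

Wien's law gives T = b/λ_max = (2.898×10⁻³ m·K)/(9.580×10⁻⁶ m) = 303 K.

T ≈ 303 K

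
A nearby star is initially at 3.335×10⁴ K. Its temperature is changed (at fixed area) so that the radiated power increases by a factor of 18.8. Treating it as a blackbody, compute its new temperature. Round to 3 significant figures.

T₂ ≈ 6.94×10⁴ K

P ∝ T⁴, so T₂/T₁ = (P₂/P₁)^(1/4) = (18.8)^(1/4) = 2.08228.
T₂ = 3.335×10⁴ × 2.08228 = 6.94×10⁴ K.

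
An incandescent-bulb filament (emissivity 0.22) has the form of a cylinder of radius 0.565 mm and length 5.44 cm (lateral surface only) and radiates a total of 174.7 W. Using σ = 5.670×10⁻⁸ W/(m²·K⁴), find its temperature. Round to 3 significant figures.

Lateral area A = 2πrL = 2π×5.65×10⁻⁴×0.0544 = 1.93120×10⁻⁴ m².
P = εσAT⁴ ⇒ T = (P/(εσA))^(1/4) = (174.7/(0.22×5.670×10⁻⁸×1.93120×10⁻⁴))^(1/4) = 2.92×10³ K.

T ≈ 2.92×10³ K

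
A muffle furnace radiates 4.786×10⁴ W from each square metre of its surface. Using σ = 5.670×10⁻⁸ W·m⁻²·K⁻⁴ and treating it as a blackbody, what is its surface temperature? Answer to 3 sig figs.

T ≈ 959 K

I = σT⁴, so T = (I/σ)^(1/4) = (4.786×10⁴/(5.670×10⁻⁸))^(1/4) = 959 K.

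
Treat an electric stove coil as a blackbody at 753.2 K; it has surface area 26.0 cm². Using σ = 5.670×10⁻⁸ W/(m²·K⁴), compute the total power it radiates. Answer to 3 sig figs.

P ≈ 47.4 W

Area A = 26.0 cm² = 2.60×10⁻³ m².
P = σAT⁴ = 5.670×10⁻⁸ × 2.60×10⁻³ × (753.2)⁴ = 47.4 W.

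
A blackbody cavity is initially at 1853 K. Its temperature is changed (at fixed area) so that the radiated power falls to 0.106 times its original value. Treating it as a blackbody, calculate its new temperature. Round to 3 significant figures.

T₂ ≈ 1.06×10³ K

P ∝ T⁴, so T₂/T₁ = (P₂/P₁)^(1/4) = (0.106)^(1/4) = 0.570593.
T₂ = 1853 × 0.570593 = 1.06×10³ K.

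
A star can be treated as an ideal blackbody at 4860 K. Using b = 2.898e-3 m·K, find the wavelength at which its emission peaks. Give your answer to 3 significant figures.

Wien's displacement law: λ_max = b/T = (2.898×10⁻³ m·K)/(4860 K) = 5.963×10⁻⁷ m.
That is 0.596 μm, in the visible range.

λ_max ≈ 0.596 μm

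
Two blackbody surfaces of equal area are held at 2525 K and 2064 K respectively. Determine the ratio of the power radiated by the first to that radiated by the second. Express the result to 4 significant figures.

With equal areas, P₁/P₂ = (T₁/T₂)⁴ = (2525/2064)⁴ = 2.240.

P₁/P₂ ≈ 2.240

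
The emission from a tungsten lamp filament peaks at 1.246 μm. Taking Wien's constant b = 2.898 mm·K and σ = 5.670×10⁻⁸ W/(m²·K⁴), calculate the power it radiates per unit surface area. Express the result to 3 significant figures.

Wien's law: T = b/λ_max = 2.898×10⁻³/1.246×10⁻⁶ = 2325.84 K.
Then I = σT⁴ = 5.670×10⁻⁸×(2325.84)⁴ = 1.66×10⁶ W/m².

I ≈ 1.66×10⁶ W/m²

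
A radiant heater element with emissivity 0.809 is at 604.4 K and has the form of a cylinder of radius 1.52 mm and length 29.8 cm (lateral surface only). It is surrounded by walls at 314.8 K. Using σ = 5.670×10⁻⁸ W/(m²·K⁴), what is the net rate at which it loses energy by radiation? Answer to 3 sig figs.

Lateral area A = 2πrL = 2π×1.52×10⁻³×0.298 = 2.84603×10⁻³ m².
Net radiated power P_net = εσA(T⁴ − T₀⁴) = 0.809×5.670×10⁻⁸×2.84603×10⁻³×(604.4⁴ − 314.8⁴).
T⁴ − T₀⁴ = 1.33444×10¹¹ − 9.82062×10⁹ = 1.23623×10¹¹ K⁴, so P_net = 16.1 W.

Net loss ≈ 16.1 W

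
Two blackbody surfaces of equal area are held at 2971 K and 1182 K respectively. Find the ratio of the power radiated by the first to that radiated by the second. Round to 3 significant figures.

With equal areas, P₁/P₂ = (T₁/T₂)⁴ = (2971/1182)⁴ = 39.9.

P₁/P₂ ≈ 39.9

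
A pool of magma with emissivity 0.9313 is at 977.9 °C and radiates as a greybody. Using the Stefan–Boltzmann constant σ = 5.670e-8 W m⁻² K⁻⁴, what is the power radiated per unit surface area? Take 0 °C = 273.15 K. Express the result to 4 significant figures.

T = 977.9 °C + 273.15 = 1251.05 K.
Stefan–Boltzmann: I = εσT⁴ = 0.9313 × 5.670×10⁻⁸ × (1251.05)⁴ = 1.294×10⁵ W/m².

I ≈ 1.294×10⁵ W/m²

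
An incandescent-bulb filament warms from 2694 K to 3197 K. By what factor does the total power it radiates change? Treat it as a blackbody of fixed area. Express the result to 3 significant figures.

P₂/P₁ ≈ 1.98

P ∝ T⁴, so P₂/P₁ = (T₂/T₁)⁴ = (3197/2694)⁴ = (1.18671)⁴ = 1.98.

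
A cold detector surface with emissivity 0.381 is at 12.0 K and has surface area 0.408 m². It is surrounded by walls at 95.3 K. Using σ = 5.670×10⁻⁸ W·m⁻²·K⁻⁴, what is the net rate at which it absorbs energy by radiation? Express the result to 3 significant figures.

Area A = 0.408 m².
Net radiated power P_net = εσA(T⁴ − T₀⁴) = 0.381×5.670×10⁻⁸×0.408×(12.0⁴ − 95.3⁴).
T⁴ − T₀⁴ = 20736.0 − 8.24844×10⁷ = -8.24637×10⁷ K⁴, so P_net = -0.727 W — negative, meaning a net gain of 0.727 W.

Net gain ≈ 0.727 W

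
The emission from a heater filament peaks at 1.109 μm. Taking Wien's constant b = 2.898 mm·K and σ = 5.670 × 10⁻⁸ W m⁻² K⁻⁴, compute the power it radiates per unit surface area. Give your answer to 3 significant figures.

I ≈ 2.64×10⁶ W/m²

Wien's law: T = b/λ_max = 2.898×10⁻³/1.109×10⁻⁶ = 2613.17 K.
Then I = σT⁴ = 5.670×10⁻⁸×(2613.17)⁴ = 2.64×10⁶ W/m².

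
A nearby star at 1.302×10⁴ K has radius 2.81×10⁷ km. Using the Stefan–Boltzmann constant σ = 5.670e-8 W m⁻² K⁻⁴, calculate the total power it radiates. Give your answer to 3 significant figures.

Surface area A = 4πR² = 4π(2.81×10¹⁰ m)² = 9.92253×10²¹ m².
P = σAT⁴ = 5.670×10⁻⁸ × 9.92253×10²¹ × (1.302×10⁴)⁴ = 1.62×10³¹ W.

P ≈ 1.62×10³¹ W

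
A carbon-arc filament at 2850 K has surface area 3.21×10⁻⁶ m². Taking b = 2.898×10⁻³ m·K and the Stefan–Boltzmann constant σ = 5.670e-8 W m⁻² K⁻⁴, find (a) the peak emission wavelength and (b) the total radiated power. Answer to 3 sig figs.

λ_max ≈ 1.02 μm; P ≈ 12.0 W

(a) λ_max = b/T = 2.898×10⁻³/2850 = 1.017×10⁻⁶ m = 1.02 μm.
Area A = 3.21×10⁻⁶ m².
(b) P = σAT⁴ = 5.670×10⁻⁸×3.21×10⁻⁶×(2850)⁴ = 12.0 W.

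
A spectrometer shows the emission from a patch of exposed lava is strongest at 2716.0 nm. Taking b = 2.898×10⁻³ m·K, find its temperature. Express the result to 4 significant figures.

Wien's law gives T = b/λ_max = (2.898×10⁻³ m·K)/(2.7160×10⁻⁶ m) = 1067 K.

T ≈ 1067 K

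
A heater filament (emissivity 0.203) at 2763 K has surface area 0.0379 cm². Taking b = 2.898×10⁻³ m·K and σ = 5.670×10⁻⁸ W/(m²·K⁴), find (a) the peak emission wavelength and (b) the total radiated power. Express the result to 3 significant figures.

λ_max ≈ 1.05 μm; P ≈ 2.54 W

(a) λ_max = b/T = 2.898×10⁻³/2763 = 1.049×10⁻⁶ m = 1.05 μm.
Area A = 0.0379 cm² = 3.79×10⁻⁶ m².
(b) P = εσAT⁴ = 0.203×5.670×10⁻⁸×3.79×10⁻⁶×(2763)⁴ = 2.54 W.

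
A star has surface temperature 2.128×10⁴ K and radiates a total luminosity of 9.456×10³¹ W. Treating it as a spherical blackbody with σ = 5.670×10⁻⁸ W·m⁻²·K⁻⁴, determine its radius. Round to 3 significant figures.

R ≈ 2.54×10¹⁰ m

L = 4πR²σT⁴ ⇒ R = √(L/(4πσT⁴)).
σT⁴ = 1.16271×10¹⁰ W/m², so R = √(9.456×10³¹/(4π×1.16271×10¹⁰)) = 2.54×10¹⁰ m.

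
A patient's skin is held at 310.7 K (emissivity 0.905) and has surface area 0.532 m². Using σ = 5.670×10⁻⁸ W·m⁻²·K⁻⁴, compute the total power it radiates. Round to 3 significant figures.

P ≈ 254 W

Area A = 0.532 m².
P = εσAT⁴ = 0.905 × 5.670×10⁻⁸ × 0.532 × (310.7)⁴ = 254 W.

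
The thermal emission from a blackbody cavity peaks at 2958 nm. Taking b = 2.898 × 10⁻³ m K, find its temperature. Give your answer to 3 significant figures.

T ≈ 980 K

Wien's law gives T = b/λ_max = (2.898×10⁻³ m·K)/(2.958×10⁻⁶ m) = 980 K.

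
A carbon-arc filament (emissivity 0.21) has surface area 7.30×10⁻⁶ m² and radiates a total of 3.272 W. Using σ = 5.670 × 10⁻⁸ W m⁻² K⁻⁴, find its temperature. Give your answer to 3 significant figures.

Area A = 7.30×10⁻⁶ m².
P = εσAT⁴ ⇒ T = (P/(εσA))^(1/4) = (3.272/(0.21×5.670×10⁻⁸×7.30×10⁻⁶))^(1/4) = 2.48×10³ K.

T ≈ 2.48×10³ K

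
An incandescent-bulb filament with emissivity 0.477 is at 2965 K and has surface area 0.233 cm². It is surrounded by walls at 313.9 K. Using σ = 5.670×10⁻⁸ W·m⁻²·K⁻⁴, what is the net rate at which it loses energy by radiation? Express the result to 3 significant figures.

Net loss ≈ 48.7 W

Area A = 0.233 cm² = 2.33×10⁻⁵ m².
Net radiated power P_net = εσA(T⁴ − T₀⁴) = 0.477×5.670×10⁻⁸×2.33×10⁻⁵×(2965⁴ − 313.9⁴).
T⁴ − T₀⁴ = 7.72856×10¹³ − 9.70879×10⁹ = 7.72759×10¹³ K⁴, so P_net = 48.7 W.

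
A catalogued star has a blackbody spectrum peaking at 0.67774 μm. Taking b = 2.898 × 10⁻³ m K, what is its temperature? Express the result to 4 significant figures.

Wien's law gives T = b/λ_max = (2.898×10⁻³ m·K)/(6.7774×10⁻⁷ m) = 4276 K.

T ≈ 4276 K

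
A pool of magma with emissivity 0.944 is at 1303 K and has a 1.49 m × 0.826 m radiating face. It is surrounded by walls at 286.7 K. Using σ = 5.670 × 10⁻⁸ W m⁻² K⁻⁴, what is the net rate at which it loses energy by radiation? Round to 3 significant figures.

Area A = 1.49 × 0.826 = 1.23074 m².
Net radiated power P_net = εσA(T⁴ − T₀⁴) = 0.944×5.670×10⁻⁸×1.23074×(1303⁴ − 286.7⁴).
T⁴ − T₀⁴ = 2.88256×10¹² − 6.75633×10⁹ = 2.87580×10¹² K⁴, so P_net = 1.89×10⁵ W.

Net loss ≈ 1.89×10⁵ W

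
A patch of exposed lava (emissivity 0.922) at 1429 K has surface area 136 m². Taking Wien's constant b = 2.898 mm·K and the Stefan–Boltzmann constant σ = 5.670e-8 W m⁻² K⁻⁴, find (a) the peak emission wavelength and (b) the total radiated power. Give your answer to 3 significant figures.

λ_max ≈ 2.03×10³ nm; P ≈ 2.96×10⁷ W

(a) λ_max = b/T = 2.898×10⁻³/1429 = 2.028×10⁻⁶ m = 2.03×10³ nm.
Area A = 136 m².
(b) P = εσAT⁴ = 0.922×5.670×10⁻⁸×136×(1429)⁴ = 2.96×10⁷ W.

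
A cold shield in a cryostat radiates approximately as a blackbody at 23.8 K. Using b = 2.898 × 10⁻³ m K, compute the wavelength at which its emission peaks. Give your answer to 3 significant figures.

Wien's displacement law: λ_max = b/T = (2.898×10⁻³ m·K)/(23.8 K) = 1.218×10⁻⁴ m.
That is 1.22×10⁻⁴ m, in the infrared range.

λ_max ≈ 1.22×10⁻⁴ m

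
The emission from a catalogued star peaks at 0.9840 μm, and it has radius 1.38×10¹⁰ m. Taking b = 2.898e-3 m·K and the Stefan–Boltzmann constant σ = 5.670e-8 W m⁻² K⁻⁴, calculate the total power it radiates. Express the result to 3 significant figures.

Wien's law: T = b/λ_max = 2.898×10⁻³/9.840×10⁻⁷ = 2945.12 K.
Surface area A = 4πR² = 4π(1.38×10¹⁰ m)² = 2.39314×10²¹ m².
Then P = σAT⁴ = 5.670×10⁻⁸×2.39314×10²¹×(2945.12)⁴ = 1.02×10²⁸ W.

P ≈ 1.02×10²⁸ W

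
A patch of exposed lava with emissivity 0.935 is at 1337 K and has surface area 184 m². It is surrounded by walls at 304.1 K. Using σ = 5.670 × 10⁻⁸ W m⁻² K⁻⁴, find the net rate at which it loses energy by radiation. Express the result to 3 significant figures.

Net loss ≈ 3.11×10⁷ W

Area A = 184 m².
Net radiated power P_net = εσA(T⁴ − T₀⁴) = 0.935×5.670×10⁻⁸×184×(1337⁴ − 304.1⁴).
T⁴ − T₀⁴ = 3.19540×10¹² − 8.55196×10⁹ = 3.18685×10¹² K⁴, so P_net = 3.11×10⁷ W.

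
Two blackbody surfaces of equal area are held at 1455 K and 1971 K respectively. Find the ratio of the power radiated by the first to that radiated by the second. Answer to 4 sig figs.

With equal areas, P₁/P₂ = (T₁/T₂)⁴ = (1455/1971)⁴ = 0.2970.

P₁/P₂ ≈ 0.2970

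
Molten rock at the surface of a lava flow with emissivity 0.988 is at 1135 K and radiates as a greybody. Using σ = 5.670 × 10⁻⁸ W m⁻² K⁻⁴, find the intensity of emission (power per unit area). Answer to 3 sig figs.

I ≈ 9.30×10⁴ W/m²

Stefan–Boltzmann: I = εσT⁴ = 0.988 × 5.670×10⁻⁸ × (1135)⁴ = 9.30×10⁴ W/m².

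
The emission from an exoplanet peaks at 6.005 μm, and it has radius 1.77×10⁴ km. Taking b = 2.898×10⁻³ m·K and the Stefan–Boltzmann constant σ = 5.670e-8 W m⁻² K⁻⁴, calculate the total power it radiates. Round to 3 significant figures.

P ≈ 1.21×10¹⁹ W

Wien's law: T = b/λ_max = 2.898×10⁻³/6.005×10⁻⁶ = 482.598 K.
Surface area A = 4πR² = 4π(1.77×10⁷ m)² = 3.93692×10¹⁵ m².
Then P = σAT⁴ = 5.670×10⁻⁸×3.93692×10¹⁵×(482.598)⁴ = 1.21×10¹⁹ W.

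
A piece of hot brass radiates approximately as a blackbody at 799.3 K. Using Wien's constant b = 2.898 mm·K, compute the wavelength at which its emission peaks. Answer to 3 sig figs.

Wien's displacement law: λ_max = b/T = (2.898×10⁻³ m·K)/(799.3 K) = 3.626×10⁻⁶ m.
That is 3.63 μm, in the infrared range.

λ_max ≈ 3.63 μm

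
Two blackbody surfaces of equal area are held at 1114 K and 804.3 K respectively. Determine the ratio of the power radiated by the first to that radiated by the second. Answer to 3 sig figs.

P₁/P₂ ≈ 3.68

With equal areas, P₁/P₂ = (T₁/T₂)⁴ = (1114/804.3)⁴ = 3.68.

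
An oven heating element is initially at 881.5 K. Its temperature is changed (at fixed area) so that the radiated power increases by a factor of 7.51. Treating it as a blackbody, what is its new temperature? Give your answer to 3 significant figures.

T₂ ≈ 1.46×10³ K

P ∝ T⁴, so T₂/T₁ = (P₂/P₁)^(1/4) = (7.51)^(1/4) = 1.65543.
T₂ = 881.5 × 1.65543 = 1.46×10³ K.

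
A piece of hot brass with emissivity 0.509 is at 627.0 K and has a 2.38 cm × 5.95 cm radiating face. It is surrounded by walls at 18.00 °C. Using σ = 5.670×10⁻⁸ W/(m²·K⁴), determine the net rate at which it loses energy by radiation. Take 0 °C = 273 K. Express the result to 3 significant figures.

Net loss ≈ 6.02 W

Surroundings: T = 18.00 °C + 273 = 291.00 K.
Area A = 0.0238 × 0.0595 = 1.4161×10⁻³ m².
Net radiated power P_net = εσA(T⁴ − T₀⁴) = 0.509×5.670×10⁻⁸×1.4161×10⁻³×(627.0⁴ − 291.00⁴).
T⁴ − T₀⁴ = 1.54550×10¹¹ − 7.17087×10⁹ = 1.47379×10¹¹ K⁴, so P_net = 6.02 W.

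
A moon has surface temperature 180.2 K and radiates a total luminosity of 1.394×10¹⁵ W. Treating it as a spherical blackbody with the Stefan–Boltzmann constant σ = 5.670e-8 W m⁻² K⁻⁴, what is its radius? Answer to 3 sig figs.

L = 4πR²σT⁴ ⇒ R = √(L/(4πσT⁴)).
σT⁴ = 59.7864 W/m², so R = √(1.394×10¹⁵/(4π×59.7864)) = 1.36×10⁶ m.

R ≈ 1.36×10⁶ m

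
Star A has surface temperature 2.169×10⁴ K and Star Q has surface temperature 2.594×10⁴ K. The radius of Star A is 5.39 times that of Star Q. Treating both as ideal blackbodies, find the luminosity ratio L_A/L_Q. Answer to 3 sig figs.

L ∝ R²T⁴, so L_A/L_Q = (R_A/R_Q)²(T_A/T_Q)⁴ = (5.39)² × (2.169×10⁴/2.594×10⁴)⁴ = 29.0521 × 0.488831 = 14.2.

L_A/L_Q ≈ 14.2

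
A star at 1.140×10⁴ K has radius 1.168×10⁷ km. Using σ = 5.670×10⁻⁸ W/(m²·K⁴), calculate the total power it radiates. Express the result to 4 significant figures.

P ≈ 1.642×10³⁰ W

Surface area A = 4πR² = 4π(1.168×10¹⁰ m)² = 1.71433×10²¹ m².
P = σAT⁴ = 5.670×10⁻⁸ × 1.71433×10²¹ × (1.140×10⁴)⁴ = 1.642×10³⁰ W.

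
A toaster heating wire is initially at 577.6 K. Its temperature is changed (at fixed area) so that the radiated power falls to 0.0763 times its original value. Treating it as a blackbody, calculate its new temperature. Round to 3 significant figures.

P ∝ T⁴, so T₂/T₁ = (P₂/P₁)^(1/4) = (0.0763)^(1/4) = 0.525571.
T₂ = 577.6 × 0.525571 = 304 K.

T₂ ≈ 304 K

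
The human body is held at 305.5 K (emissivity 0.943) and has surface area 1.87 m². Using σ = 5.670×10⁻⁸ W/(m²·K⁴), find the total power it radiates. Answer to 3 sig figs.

Area A = 1.87 m².
P = εσAT⁴ = 0.943 × 5.670×10⁻⁸ × 1.87 × (305.5)⁴ = 871 W.

P ≈ 871 W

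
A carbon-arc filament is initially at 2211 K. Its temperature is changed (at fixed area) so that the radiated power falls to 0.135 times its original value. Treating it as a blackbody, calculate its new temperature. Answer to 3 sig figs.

P ∝ T⁴, so T₂/T₁ = (P₂/P₁)^(1/4) = (0.135)^(1/4) = 0.606155.
T₂ = 2211 × 0.606155 = 1.34×10³ K.

T₂ ≈ 1.34×10³ K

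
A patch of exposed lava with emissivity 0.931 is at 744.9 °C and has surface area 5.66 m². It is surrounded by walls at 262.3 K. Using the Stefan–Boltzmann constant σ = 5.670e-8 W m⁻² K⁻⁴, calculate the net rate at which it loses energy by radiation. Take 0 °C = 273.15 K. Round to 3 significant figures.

T = 744.9 °C + 273.15 = 1018.05 K.
Area A = 5.66 m².
Net radiated power P_net = εσA(T⁴ − T₀⁴) = 0.931×5.670×10⁻⁸×5.66×(1018.05⁴ − 262.3⁴).
T⁴ − T₀⁴ = 1.07418×10¹² − 4.73362×10⁹ = 1.06945×10¹² K⁴, so P_net = 3.20×10⁵ W.

Net loss ≈ 3.20×10⁵ W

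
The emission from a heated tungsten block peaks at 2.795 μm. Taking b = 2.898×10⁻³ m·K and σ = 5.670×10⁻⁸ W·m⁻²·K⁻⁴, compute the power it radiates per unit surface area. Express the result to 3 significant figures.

Wien's law: T = b/λ_max = 2.898×10⁻³/2.795×10⁻⁶ = 1036.85 K.
Then I = σT⁴ = 5.670×10⁻⁸×(1036.85)⁴ = 6.55×10⁴ W/m².

I ≈ 6.55×10⁴ W/m²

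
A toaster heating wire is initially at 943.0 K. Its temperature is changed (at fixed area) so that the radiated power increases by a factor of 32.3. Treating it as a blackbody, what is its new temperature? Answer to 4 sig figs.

T₂ ≈ 2248 K

P ∝ T⁴, so T₂/T₁ = (P₂/P₁)^(1/4) = (32.3)^(1/4) = 2.38397.
T₂ = 943.0 × 2.38397 = 2248 K.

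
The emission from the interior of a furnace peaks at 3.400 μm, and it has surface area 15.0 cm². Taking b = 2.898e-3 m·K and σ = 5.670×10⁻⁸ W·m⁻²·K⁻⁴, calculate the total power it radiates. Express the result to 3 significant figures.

Wien's law: T = b/λ_max = 2.898×10⁻³/3.400×10⁻⁶ = 852.353 K.
Area A = 15.0 cm² = 1.50×10⁻³ m².
Then P = σAT⁴ = 5.670×10⁻⁸×1.50×10⁻³×(852.353)⁴ = 44.9 W.

P ≈ 44.9 W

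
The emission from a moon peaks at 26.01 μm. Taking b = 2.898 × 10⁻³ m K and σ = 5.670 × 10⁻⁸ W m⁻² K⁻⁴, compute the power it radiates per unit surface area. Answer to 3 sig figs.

Wien's law: T = b/λ_max = 2.898×10⁻³/2.601×10⁻⁵ = 111.419 K.
Then I = σT⁴ = 5.670×10⁻⁸×(111.419)⁴ = 8.74 W/m².

I ≈ 8.74 W/m²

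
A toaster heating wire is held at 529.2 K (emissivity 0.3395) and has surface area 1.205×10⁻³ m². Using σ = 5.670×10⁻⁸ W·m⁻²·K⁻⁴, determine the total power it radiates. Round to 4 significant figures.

P ≈ 1.819 W

Area A = 1.205×10⁻³ m².
P = εσAT⁴ = 0.3395 × 5.670×10⁻⁸ × 1.205×10⁻³ × (529.2)⁴ = 1.819 W.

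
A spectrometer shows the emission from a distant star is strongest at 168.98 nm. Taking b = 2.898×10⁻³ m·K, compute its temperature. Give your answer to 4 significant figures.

T ≈ 1.715×10⁴ K

Wien's law gives T = b/λ_max = (2.898×10⁻³ m·K)/(1.6898×10⁻⁷ m) = 1.715×10⁴ K.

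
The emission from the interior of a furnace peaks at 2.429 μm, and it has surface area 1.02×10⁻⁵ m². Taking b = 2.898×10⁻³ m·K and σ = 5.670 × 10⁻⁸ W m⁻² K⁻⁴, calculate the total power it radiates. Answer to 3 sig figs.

Wien's law: T = b/λ_max = 2.898×10⁻³/2.429×10⁻⁶ = 1193.08 K.
Area A = 1.02×10⁻⁵ m².
Then P = σAT⁴ = 5.670×10⁻⁸×1.02×10⁻⁵×(1193.08)⁴ = 1.17 W.

P ≈ 1.17 W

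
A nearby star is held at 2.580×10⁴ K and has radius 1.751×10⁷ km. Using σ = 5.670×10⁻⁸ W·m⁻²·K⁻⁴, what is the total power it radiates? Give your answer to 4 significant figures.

Surface area A = 4πR² = 4π(1.751×10¹⁰ m)² = 3.85285×10²¹ m².
P = σAT⁴ = 5.670×10⁻⁸ × 3.85285×10²¹ × (2.580×10⁴)⁴ = 9.679×10³¹ W.

P ≈ 9.679×10³¹ W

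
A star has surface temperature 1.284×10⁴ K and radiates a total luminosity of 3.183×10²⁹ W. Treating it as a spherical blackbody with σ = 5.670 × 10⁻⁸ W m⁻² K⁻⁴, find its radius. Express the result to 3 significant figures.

L = 4πR²σT⁴ ⇒ R = √(L/(4πσT⁴)).
σT⁴ = 1.54114×10⁹ W/m², so R = √(3.183×10²⁹/(4π×1.54114×10⁹)) = 4.05×10⁹ m.

R ≈ 4.05×10⁹ m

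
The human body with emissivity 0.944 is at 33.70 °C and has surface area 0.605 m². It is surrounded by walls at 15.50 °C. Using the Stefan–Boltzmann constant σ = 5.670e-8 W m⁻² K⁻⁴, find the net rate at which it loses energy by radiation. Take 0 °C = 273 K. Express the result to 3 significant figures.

T = 33.70 °C + 273 = 306.70 K.
Surroundings: T = 15.50 °C + 273 = 288.50 K.
Area A = 0.605 m².
Net radiated power P_net = εσA(T⁴ − T₀⁴) = 0.944×5.670×10⁻⁸×0.605×(306.70⁴ − 288.50⁴).
T⁴ − T₀⁴ = 8.84820×10⁹ − 6.92761×10⁹ = 1.92059×10⁹ K⁴, so P_net = 62.2 W.

Net loss ≈ 62.2 W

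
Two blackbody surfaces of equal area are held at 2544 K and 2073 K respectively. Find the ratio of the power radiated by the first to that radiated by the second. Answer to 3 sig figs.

P₁/P₂ ≈ 2.27

With equal areas, P₁/P₂ = (T₁/T₂)⁴ = (2544/2073)⁴ = 2.27.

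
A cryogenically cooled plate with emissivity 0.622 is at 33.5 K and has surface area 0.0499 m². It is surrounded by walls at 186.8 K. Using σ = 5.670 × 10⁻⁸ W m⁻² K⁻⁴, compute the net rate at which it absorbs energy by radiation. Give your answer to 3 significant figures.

Area A = 0.0499 m².
Net radiated power P_net = εσA(T⁴ − T₀⁴) = 0.622×5.670×10⁻⁸×0.0499×(33.5⁴ − 186.8⁴).
T⁴ − T₀⁴ = 1.25945×10⁶ − 1.21761×10⁹ = -1.21635×10⁹ K⁴, so P_net = -2.14 W — negative, meaning a net gain of 2.14 W.

Net gain ≈ 2.14 W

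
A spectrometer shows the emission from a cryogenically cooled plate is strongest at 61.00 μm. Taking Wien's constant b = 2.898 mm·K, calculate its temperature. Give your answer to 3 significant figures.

T ≈ 47.5 K

Wien's law gives T = b/λ_max = (2.898×10⁻³ m·K)/(6.100×10⁻⁵ m) = 47.5 K.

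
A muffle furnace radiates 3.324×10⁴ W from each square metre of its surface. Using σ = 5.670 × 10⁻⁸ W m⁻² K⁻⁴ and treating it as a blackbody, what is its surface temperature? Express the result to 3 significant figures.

I = σT⁴, so T = (I/σ)^(1/4) = (3.324×10⁴/(5.670×10⁻⁸))^(1/4) = 875 K.

T ≈ 875 K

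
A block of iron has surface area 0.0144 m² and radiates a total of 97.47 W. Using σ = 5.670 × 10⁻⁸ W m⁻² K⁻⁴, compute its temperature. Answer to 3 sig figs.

T ≈ 588 K

Area A = 0.0144 m².
P = σAT⁴ ⇒ T = (P/(σA))^(1/4) = (97.47/(5.670×10⁻⁸×0.0144))^(1/4) = 588 K.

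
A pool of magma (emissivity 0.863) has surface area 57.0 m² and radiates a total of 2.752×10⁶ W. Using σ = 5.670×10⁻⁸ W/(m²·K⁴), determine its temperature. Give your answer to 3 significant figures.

T ≈ 997 K

Area A = 57.0 m².
P = εσAT⁴ ⇒ T = (P/(εσA))^(1/4) = (2.752×10⁶/(0.863×5.670×10⁻⁸×57.0))^(1/4) = 997 K.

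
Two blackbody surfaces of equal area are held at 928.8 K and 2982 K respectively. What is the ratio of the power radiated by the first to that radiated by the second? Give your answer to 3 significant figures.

P₁/P₂ ≈ 9.41×10⁻³

With equal areas, P₁/P₂ = (T₁/T₂)⁴ = (928.8/2982)⁴ = 9.41×10⁻³.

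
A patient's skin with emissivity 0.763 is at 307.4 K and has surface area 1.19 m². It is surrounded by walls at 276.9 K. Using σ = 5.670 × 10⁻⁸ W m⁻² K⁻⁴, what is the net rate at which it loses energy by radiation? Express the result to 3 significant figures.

Net loss ≈ 157 W

Area A = 1.19 m².
Net radiated power P_net = εσA(T⁴ − T₀⁴) = 0.763×5.670×10⁻⁸×1.19×(307.4⁴ − 276.9⁴).
T⁴ − T₀⁴ = 8.92926×10⁹ − 5.87884×10⁹ = 3.05042×10⁹ K⁴, so P_net = 157 W.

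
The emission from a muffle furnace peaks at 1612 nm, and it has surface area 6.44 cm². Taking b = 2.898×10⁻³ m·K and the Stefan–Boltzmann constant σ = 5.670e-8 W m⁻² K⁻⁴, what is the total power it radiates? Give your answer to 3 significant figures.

P ≈ 381 W

Wien's law: T = b/λ_max = 2.898×10⁻³/1.612×10⁻⁶ = 1797.77 K.
Area A = 6.44 cm² = 6.44×10⁻⁴ m².
Then P = σAT⁴ = 5.670×10⁻⁸×6.44×10⁻⁴×(1797.77)⁴ = 381 W.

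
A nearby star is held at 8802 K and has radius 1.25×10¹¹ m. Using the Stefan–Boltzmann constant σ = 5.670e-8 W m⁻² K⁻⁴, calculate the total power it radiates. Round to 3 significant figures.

P ≈ 6.68×10³¹ W

Surface area A = 4πR² = 4π(1.25×10¹¹ m)² = 1.96350×10²³ m².
P = σAT⁴ = 5.670×10⁻⁸ × 1.96350×10²³ × (8802)⁴ = 6.68×10³¹ W.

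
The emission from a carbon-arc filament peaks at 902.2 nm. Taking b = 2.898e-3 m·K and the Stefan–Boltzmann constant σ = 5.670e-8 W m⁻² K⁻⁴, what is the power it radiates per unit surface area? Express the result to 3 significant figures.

I ≈ 6.04×10⁶ W/m²

Wien's law: T = b/λ_max = 2.898×10⁻³/9.022×10⁻⁷ = 3212.15 K.
Then I = σT⁴ = 5.670×10⁻⁸×(3212.15)⁴ = 6.04×10⁶ W/m².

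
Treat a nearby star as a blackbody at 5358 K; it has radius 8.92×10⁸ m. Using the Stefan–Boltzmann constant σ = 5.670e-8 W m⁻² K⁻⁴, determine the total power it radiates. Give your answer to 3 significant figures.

Surface area A = 4πR² = 4π(8.92×10⁸ m)² = 9.99861×10¹⁸ m².
P = σAT⁴ = 5.670×10⁻⁸ × 9.99861×10¹⁸ × (5358)⁴ = 4.67×10²⁶ W.

P ≈ 4.67×10²⁶ W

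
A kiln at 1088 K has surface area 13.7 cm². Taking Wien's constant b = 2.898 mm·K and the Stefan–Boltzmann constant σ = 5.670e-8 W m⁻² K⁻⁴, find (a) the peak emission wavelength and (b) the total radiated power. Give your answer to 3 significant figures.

λ_max ≈ 2.66×10³ nm; P ≈ 109 W

(a) λ_max = b/T = 2.898×10⁻³/1088 = 2.664×10⁻⁶ m = 2.66×10³ nm.
Area A = 13.7 cm² = 1.37×10⁻³ m².
(b) P = σAT⁴ = 5.670×10⁻⁸×1.37×10⁻³×(1088)⁴ = 109 W.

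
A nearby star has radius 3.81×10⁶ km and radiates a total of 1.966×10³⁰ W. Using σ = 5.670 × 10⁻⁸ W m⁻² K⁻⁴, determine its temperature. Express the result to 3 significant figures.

Surface area A = 4πR² = 4π(3.81×10⁹ m)² = 1.82415×10²⁰ m².
P = σAT⁴ ⇒ T = (P/(σA))^(1/4) = (1.966×10³⁰/(5.670×10⁻⁸×1.82415×10²⁰))^(1/4) = 2.09×10⁴ K.

T ≈ 2.09×10⁴ K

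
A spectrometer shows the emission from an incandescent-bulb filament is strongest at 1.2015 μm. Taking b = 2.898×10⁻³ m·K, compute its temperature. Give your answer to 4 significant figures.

T ≈ 2412 K

Wien's law gives T = b/λ_max = (2.898×10⁻³ m·K)/(1.2015×10⁻⁶ m) = 2412 K.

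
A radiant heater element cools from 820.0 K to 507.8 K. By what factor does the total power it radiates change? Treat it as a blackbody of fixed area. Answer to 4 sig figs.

P₂/P₁ ≈ 0.1471

P ∝ T⁴, so P₂/P₁ = (T₂/T₁)⁴ = (507.8/820.0)⁴ = (0.619268)⁴ = 0.1471.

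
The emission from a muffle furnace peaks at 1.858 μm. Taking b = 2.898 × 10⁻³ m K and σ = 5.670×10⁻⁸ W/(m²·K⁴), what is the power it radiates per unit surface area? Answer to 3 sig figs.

I ≈ 3.36×10⁵ W/m²

Wien's law: T = b/λ_max = 2.898×10⁻³/1.858×10⁻⁶ = 1559.74 K.
Then I = σT⁴ = 5.670×10⁻⁸×(1559.74)⁴ = 3.36×10⁵ W/m².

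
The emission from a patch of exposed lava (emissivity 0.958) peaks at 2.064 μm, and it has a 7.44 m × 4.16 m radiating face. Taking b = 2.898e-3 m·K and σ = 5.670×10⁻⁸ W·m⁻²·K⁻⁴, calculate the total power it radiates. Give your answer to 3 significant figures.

P ≈ 6.53×10⁶ W

Wien's law: T = b/λ_max = 2.898×10⁻³/2.064×10⁻⁶ = 1404.07 K.
Area A = 7.44 × 4.16 = 30.9504 m².
Then P = εσAT⁴ = 0.958×5.670×10⁻⁸×30.9504×(1404.07)⁴ = 6.53×10⁶ W.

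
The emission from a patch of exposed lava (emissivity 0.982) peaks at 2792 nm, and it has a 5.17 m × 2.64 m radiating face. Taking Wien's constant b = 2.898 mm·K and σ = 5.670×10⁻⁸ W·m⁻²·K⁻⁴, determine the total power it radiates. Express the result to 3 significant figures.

Wien's law: T = b/λ_max = 2.898×10⁻³/2.792×10⁻⁶ = 1037.97 K.
Area A = 5.17 × 2.64 = 13.6488 m².
Then P = εσAT⁴ = 0.982×5.670×10⁻⁸×13.6488×(1037.97)⁴ = 8.82×10⁵ W.

P ≈ 8.82×10⁵ W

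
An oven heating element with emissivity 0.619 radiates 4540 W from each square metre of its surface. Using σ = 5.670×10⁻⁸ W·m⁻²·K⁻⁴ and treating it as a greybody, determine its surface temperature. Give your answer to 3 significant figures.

I = εσT⁴, so T = (I/εσ)^(1/4) = (4540/(0.619×5.670×10⁻⁸))^(1/4) = 600 K.

T ≈ 600 K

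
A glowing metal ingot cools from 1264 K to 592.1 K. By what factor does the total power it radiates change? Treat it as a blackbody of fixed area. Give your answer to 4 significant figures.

P ∝ T⁴, so P₂/P₁ = (T₂/T₁)⁴ = (592.1/1264)⁴ = (0.468434)⁴ = 0.04815.

P₂/P₁ ≈ 0.04815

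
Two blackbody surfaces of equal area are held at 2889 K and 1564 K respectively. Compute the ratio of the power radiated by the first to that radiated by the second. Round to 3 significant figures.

P₁/P₂ ≈ 11.6

With equal areas, P₁/P₂ = (T₁/T₂)⁴ = (2889/1564)⁴ = 11.6.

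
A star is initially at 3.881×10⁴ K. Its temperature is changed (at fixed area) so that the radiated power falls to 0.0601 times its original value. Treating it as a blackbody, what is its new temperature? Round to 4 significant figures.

T₂ ≈ 1.922×10⁴ K

P ∝ T⁴, so T₂/T₁ = (P₂/P₁)^(1/4) = (0.0601)^(1/4) = 0.495129.
T₂ = 3.881×10⁴ × 0.495129 = 1.922×10⁴ K.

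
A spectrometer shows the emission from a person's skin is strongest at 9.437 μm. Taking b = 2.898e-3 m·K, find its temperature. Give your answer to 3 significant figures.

Wien's law gives T = b/λ_max = (2.898×10⁻³ m·K)/(9.437×10⁻⁶ m) = 307 K.

T ≈ 307 K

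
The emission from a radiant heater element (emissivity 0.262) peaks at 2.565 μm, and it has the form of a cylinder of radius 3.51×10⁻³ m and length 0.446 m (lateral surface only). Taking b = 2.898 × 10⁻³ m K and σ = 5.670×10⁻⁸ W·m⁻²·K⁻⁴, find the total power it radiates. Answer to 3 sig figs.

Wien's law: T = b/λ_max = 2.898×10⁻³/2.565×10⁻⁶ = 1129.82 K.
Lateral area A = 2πrL = 2π×3.51×10⁻³×0.446 = 9.83608×10⁻³ m².
Then P = εσAT⁴ = 0.262×5.670×10⁻⁸×9.83608×10⁻³×(1129.82)⁴ = 238 W.

P ≈ 238 W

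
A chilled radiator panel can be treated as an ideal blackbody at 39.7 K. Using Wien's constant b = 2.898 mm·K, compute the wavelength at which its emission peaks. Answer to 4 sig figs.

λ_max ≈ 73.00 μm

Wien's displacement law: λ_max = b/T = (2.898×10⁻³ m·K)/(39.7 K) = 7.2997×10⁻⁵ m.
That is 73.00 μm, in the infrared range.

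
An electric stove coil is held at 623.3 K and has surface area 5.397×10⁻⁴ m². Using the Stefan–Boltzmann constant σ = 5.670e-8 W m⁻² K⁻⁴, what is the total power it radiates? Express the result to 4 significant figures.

P ≈ 4.619 W

Area A = 5.397×10⁻⁴ m².
P = σAT⁴ = 5.670×10⁻⁸ × 5.397×10⁻⁴ × (623.3)⁴ = 4.619 W.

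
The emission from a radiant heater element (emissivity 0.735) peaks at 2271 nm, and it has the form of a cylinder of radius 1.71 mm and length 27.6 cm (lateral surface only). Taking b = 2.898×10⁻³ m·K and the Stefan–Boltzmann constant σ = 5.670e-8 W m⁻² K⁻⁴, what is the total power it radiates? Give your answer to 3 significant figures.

P ≈ 328 W

Wien's law: T = b/λ_max = 2.898×10⁻³/2.271×10⁻⁶ = 1276.09 K.
Lateral area A = 2πrL = 2π×1.71×10⁻³×0.276 = 2.96541×10⁻³ m².
Then P = εσAT⁴ = 0.735×5.670×10⁻⁸×2.96541×10⁻³×(1276.09)⁴ = 328 W.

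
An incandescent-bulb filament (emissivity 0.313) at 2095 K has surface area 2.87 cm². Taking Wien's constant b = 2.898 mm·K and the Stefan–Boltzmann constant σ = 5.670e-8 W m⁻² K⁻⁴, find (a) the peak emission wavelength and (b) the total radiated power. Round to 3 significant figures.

λ_max ≈ 1.38×10³ nm; P ≈ 98.1 W

(a) λ_max = b/T = 2.898×10⁻³/2095 = 1.383×10⁻⁶ m = 1.38×10³ nm.
Area A = 2.87 cm² = 2.87×10⁻⁴ m².
(b) P = εσAT⁴ = 0.313×5.670×10⁻⁸×2.87×10⁻⁴×(2095)⁴ = 98.1 W.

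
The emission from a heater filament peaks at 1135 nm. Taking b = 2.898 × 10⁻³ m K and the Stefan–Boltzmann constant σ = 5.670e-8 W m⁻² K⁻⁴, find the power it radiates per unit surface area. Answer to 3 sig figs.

I ≈ 2.41×10⁶ W/m²

Wien's law: T = b/λ_max = 2.898×10⁻³/1.135×10⁻⁶ = 2553.30 K.
Then I = σT⁴ = 5.670×10⁻⁸×(2553.30)⁴ = 2.41×10⁶ W/m².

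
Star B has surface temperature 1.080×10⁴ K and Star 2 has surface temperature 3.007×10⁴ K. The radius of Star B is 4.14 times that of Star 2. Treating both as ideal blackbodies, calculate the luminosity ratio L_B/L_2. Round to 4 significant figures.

L ∝ R²T⁴, so L_B/L_2 = (R_B/R_2)²(T_B/T_2)⁴ = (4.14)² × (1.080×10⁴/3.007×10⁴)⁴ = 17.1396 × 0.0166403 = 0.2852.

L_B/L_2 ≈ 0.2852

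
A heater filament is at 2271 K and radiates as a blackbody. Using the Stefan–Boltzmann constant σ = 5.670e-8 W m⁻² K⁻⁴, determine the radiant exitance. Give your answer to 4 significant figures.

I ≈ 1.508×10⁶ W/m²

Stefan–Boltzmann: I = σT⁴ = 5.670×10⁻⁸ × (2271)⁴ = 1.508×10⁶ W/m².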